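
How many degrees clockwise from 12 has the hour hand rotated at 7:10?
The hour hand moves 30 degrees per hour and 0.5 degrees per minute.
At 7:10: (7) x 30 + 10 x 0.5 = 210 + 5 = 215 degrees

Final answer: 215 degrees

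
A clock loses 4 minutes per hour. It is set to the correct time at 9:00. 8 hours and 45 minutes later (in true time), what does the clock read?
For every 60 true minutes, the faulty clock advances 60 - 4 = 56 minutes.
True elapsed: 8 hours and 45 minutes = 525 minutes.
Faulty clock advances: 525 x 56/60 = 490 minutes (drift: 35 minutes behind).
Shown time: 9:00 + 490 minutes = 5:10.

Final answer: 5:10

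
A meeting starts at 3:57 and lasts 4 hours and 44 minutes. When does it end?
Starting time: 3:57
Adding 44 minutes to 57 minutes: 57 + 44 = 101 minutes = 1 hour and 41 minutes
Adding 4 hours: 3 + 4 + 1 (carry) = 8
Final time: 8:41

Final answer: 8:41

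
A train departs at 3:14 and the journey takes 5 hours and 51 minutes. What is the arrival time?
Starting time: 3:14
Adding 51 minutes to 14 minutes: 14 + 51 = 65 minutes = 1 hour and 5 minutes
Adding 5 hours: 3 + 5 + 1 (carry) = 9
Final time: 9:05

Final answer: 9:05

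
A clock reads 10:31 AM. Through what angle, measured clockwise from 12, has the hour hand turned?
The hour hand moves 30 degrees per hour and 0.5 degrees per minute.
At 10:31: (10) x 30 + 31 x 0.5 = 300 + 15.5 = 315.5 degrees

Final answer: 315.5 degrees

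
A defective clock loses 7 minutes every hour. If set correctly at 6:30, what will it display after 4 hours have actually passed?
For every 60 true minutes, the faulty clock advances 60 - 7 = 53 minutes.
True elapsed: 4 hours = 240 minutes.
Faulty clock advances: 240 x 53/60 = 212 minutes (drift: 28 minutes behind).
Shown time: 6:30 + 212 minutes = 10:02.

Final answer: 10:02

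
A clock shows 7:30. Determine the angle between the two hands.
Hour hand position: 7 x 30 + 30 x 0.5 = 225 degrees
Minute hand position: 30 x 6 = 180 degrees
Difference: |225 - 180| = 45 degrees
The angle between the hands is 45 degrees

Final answer: 45 degrees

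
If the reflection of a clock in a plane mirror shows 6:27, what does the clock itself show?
Reflection across the vertical (12-6) axis maps a hand at angle A degrees to (360 - A) degrees, which sends a reading of T minutes past 12:00 to (720 - T) minutes past 12:00.
Mirror reads 6:27 = 387 minutes past 12:00.
Actual time: (720 - 387) mod 720 = 333 minutes = 5:33.

Final answer: 5:33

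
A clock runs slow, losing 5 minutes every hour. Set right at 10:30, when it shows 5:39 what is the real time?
For every 60 true minutes, the faulty clock advances 55 minutes, so 1 faulty-clock minute corresponds to 60/55 true minutes.
From 10:30 to 5:39 on the faulty dial is 429 minutes.
True elapsed: 429 x 60/55 = 468 minutes = 7 hours and 48 minutes.
True time: 10:30 + 7 hours and 48 minutes = 6:18.

Final answer: 6:18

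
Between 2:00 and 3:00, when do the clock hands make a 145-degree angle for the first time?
At t minutes past 2:00, the hour hand is at 30 x 2 + 0.5t degrees and the minute hand is at 6t degrees.
The smaller angle between them is 145 degrees when |30H - 5.5t| = 145 or |30H - 5.5t| = 215.
With H = 2, solve 30 x 2 - 5.5t = +/- target for each target:
  t = (30 x 2 - 145) / 5.5 = -15.45 (outside (0, 60))
  t = (30 x 2 + 145) / 5.5 = 37.27
  t = (30 x 2 - 215) / 5.5 = -28.18 (outside (0, 60))
  t = (30 x 2 + 215) / 5.5 = 50
Valid solutions in (0, 60): {37.27, 50} minutes.
The first occurrence is t = 37.27 minutes.
The hands form a 145-degree angle at 37.27 minutes past 2:00.

Final answer: 37.27 minutes past 2:00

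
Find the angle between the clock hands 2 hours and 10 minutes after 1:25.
First find the time 2 hours and 10 minutes after 1:25.
Total minutes: 1 x 60 + 25 + 2 x 60 + 10 = 215.
215 mod 720 = 215 minutes = 3:35.
Now compute the angle at 3:35:
Hour hand: 3 x 30 + 35 x 0.5 = 107.5 degrees
Minute hand: 35 x 6 = 210 degrees
Difference: |107.5 - 210| = 102.5 degrees
The angle is 102.5 degrees

Final answer: 102.5 degrees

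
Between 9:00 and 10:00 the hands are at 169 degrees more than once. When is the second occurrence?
At t minutes past 9:00, the hour hand is at 30 x 9 + 0.5t degrees and the minute hand is at 6t degrees.
The smaller angle between them is 169 degrees when |30H - 5.5t| = 169 or |30H - 5.5t| = 191.
With H = 9, solve 30 x 9 - 5.5t = +/- target for each target:
  t = (30 x 9 - 169) / 5.5 = 18.36
  t = (30 x 9 + 169) / 5.5 = 79.82 (outside (0, 60))
  t = (30 x 9 - 191) / 5.5 = 14.36
  t = (30 x 9 + 191) / 5.5 = 83.82 (outside (0, 60))
Valid solutions in (0, 60): {14.36, 18.36} minutes.
The second occurrence is t = 18.36 minutes.
The hands form a 169-degree angle at 18.36 minutes past 9:00.

Final answer: 18.36 minutes past 9:00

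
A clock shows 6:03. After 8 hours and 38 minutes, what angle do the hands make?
First find the time 8 hours and 38 minutes after 6:03.
Total minutes: 6 x 60 + 3 + 8 x 60 + 38 = 881.
881 mod 720 = 161 minutes = 2:41.
Now compute the angle at 2:41:
Hour hand: 2 x 30 + 41 x 0.5 = 80.5 degrees
Minute hand: 41 x 6 = 246 degrees
Difference: |80.5 - 246| = 165.5 degrees
The angle is 165.5 degrees

Final answer: 165.5 degrees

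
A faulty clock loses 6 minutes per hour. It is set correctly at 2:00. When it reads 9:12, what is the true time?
For every 60 true minutes, the faulty clock advances 54 minutes, so 1 faulty-clock minute corresponds to 60/54 true minutes.
From 2:00 to 9:12 on the faulty dial is 432 minutes.
True elapsed: 432 x 60/54 = 480 minutes = 8 hours.
True time: 2:00 + 8 hours = 10:00.

Final answer: 10:00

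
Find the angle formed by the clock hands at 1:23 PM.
Hour hand position: 1 x 30 + 23 x 0.5 = 41.5 degrees
Minute hand position: 23 x 6 = 138 degrees
Difference: |41.5 - 138| = 96.5 degrees
The angle between the hands is 96.5 degrees

Final answer: 96.5 degrees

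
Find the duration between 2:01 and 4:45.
From 2:01 to 4:45:
(4 x 60 + 45) - (2 x 60 + 1) = 285 - 121 = 164 minutes
= 2 hours and 44 minutes

Final answer: 2 hours and 44 minutes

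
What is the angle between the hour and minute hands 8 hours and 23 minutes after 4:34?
First find the time 8 hours and 23 minutes after 4:34.
Total minutes: 4 x 60 + 34 + 8 x 60 + 23 = 777.
777 mod 720 = 57 minutes = 12:57.
Now compute the angle at 12:57:
Hour hand: 0 x 30 + 57 x 0.5 = 28.5 degrees
Minute hand: 57 x 6 = 342 degrees
Difference: |28.5 - 342| = 313.5 degrees
Smaller angle: 360 - 313.5 = 46.5 degrees

Final answer: 46.5 degrees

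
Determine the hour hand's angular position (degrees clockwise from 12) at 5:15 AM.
The hour hand moves 30 degrees per hour and 0.5 degrees per minute.
At 5:15: (5) x 30 + 15 x 0.5 = 150 + 7.5 = 157.5 degrees

Final answer: 157.5 degrees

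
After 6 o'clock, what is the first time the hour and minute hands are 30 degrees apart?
At t minutes past 6:00, the hour hand is at 30 x 6 + 0.5t degrees and the minute hand is at 6t degrees.
The smaller angle between them is 30 degrees when |30H - 5.5t| = 30 or |30H - 5.5t| = 330.
With H = 6, solve 30 x 6 - 5.5t = +/- target for each target:
  t = (30 x 6 - 30) / 5.5 = 27.27
  t = (30 x 6 + 30) / 5.5 = 38.18
  t = (30 x 6 - 330) / 5.5 = -27.27 (outside (0, 60))
  t = (30 x 6 + 330) / 5.5 = 92.73 (outside (0, 60))
Valid solutions in (0, 60): {27.27, 38.18} minutes.
The first occurrence is t = 27.27 minutes.
The hands form a 30-degree angle at 27.27 minutes past 6:00.

Final answer: 27.27 minutes past 6:00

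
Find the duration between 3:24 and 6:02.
From 3:24 to 6:02:
(6 x 60 + 2) - (3 x 60 + 24) = 362 - 204 = 158 minutes
= 2 hours and 38 minutes

Final answer: 2 hours and 38 minutes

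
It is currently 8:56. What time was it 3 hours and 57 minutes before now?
Starting time: 8:56 = 536 total minutes past 12:00
Subtracting: 3 hours and 57 minutes = 237 minutes
536 - 237 = 299 minutes
= 4 hours and 59 minutes past 12:00 = 4:59

Final answer: 4:59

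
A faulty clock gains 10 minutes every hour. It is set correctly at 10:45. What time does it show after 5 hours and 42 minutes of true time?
For every 60 true minutes, the faulty clock advances 60 + 10 = 70 minutes.
True elapsed: 5 hours and 42 minutes = 342 minutes.
Faulty clock advances: 342 x 70/60 = 399 minutes (drift: 57 minutes ahead).
Shown time: 10:45 + 399 minutes = 5:24.

Final answer: 5:24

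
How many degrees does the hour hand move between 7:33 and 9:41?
The hour hand moves 0.5 degrees per minute.
Time elapsed: 9:41 - 7:33 = 128 minutes
Angular displacement: 128 x 0.5 = 64 degrees

Final answer: 64 degrees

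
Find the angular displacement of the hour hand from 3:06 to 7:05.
The hour hand moves 0.5 degrees per minute.
Time elapsed: 7:05 - 3:06 = 239 minutes
Angular displacement: 239 x 0.5 = 119.5 degrees

Final answer: 119.5 degrees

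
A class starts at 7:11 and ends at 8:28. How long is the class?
From 7:11 to 8:28:
(8 x 60 + 28) - (7 x 60 + 11) = 508 - 431 = 77 minutes
= 1 hour and 17 minutes

Final answer: 1 hour and 17 minutes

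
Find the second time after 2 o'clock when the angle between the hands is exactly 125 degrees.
At t minutes past 2:00, the hour hand is at 30 x 2 + 0.5t degrees and the minute hand is at 6t degrees.
The smaller angle between them is 125 degrees when |30H - 5.5t| = 125 or |30H - 5.5t| = 235.
With H = 2, solve 30 x 2 - 5.5t = +/- target for each target:
  t = (30 x 2 - 125) / 5.5 = -11.82 (outside (0, 60))
  t = (30 x 2 + 125) / 5.5 = 33.64
  t = (30 x 2 - 235) / 5.5 = -31.82 (outside (0, 60))
  t = (30 x 2 + 235) / 5.5 = 53.64
Valid solutions in (0, 60): {33.64, 53.64} minutes.
The second occurrence is t = 53.64 minutes.
The hands form a 125-degree angle at 53.64 minutes past 2:00.

Final answer: 53.64 minutes past 2:00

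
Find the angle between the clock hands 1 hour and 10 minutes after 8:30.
First find the time 1 hour and 10 minutes after 8:30.
Total minutes: 8 x 60 + 30 + 1 x 60 + 10 = 580.
580 mod 720 = 580 minutes = 9:40.
Now compute the angle at 9:40:
Hour hand: 9 x 30 + 40 x 0.5 = 290 degrees
Minute hand: 40 x 6 = 240 degrees
Difference: |290 - 240| = 50 degrees
The angle is 50 degrees

Final answer: 50 degrees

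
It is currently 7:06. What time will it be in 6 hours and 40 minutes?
Starting time: 7:06
Adding 40 minutes to 6 minutes: 6 + 40 = 46 minutes
Adding 6 hours: 7 + 6 = 13 - 12 = 1
Final time: 1:46

Final answer: 1:46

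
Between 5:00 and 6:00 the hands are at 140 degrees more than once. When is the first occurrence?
At t minutes past 5:00, the hour hand is at 30 x 5 + 0.5t degrees and the minute hand is at 6t degrees.
The smaller angle between them is 140 degrees when |30H - 5.5t| = 140 or |30H - 5.5t| = 220.
With H = 5, solve 30 x 5 - 5.5t = +/- target for each target:
  t = (30 x 5 - 140) / 5.5 = 1.82
  t = (30 x 5 + 140) / 5.5 = 52.73
  t = (30 x 5 - 220) / 5.5 = -12.73 (outside (0, 60))
  t = (30 x 5 + 220) / 5.5 = 67.27 (outside (0, 60))
Valid solutions in (0, 60): {1.82, 52.73} minutes.
The first occurrence is t = 1.82 minutes.
The hands form a 140-degree angle at 1.82 minutes past 5:00.

Final answer: 1.82 minutes past 5:00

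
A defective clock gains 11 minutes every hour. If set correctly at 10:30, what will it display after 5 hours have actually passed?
For every 60 true minutes, the faulty clock advances 60 + 11 = 71 minutes.
True elapsed: 5 hours = 300 minutes.
Faulty clock advances: 300 x 71/60 = 355 minutes (drift: 55 minutes ahead).
Shown time: 10:30 + 355 minutes = 4:25.

Final answer: 4:25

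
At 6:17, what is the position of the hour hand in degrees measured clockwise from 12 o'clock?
The hour hand moves 30 degrees per hour and 0.5 degrees per minute.
At 6:17: (6) x 30 + 17 x 0.5 = 180 + 8.5 = 188.5 degrees

Final answer: 188.5 degrees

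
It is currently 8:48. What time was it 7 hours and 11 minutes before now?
Starting time: 8:48 = 528 total minutes past 12:00
Subtracting: 7 hours and 11 minutes = 431 minutes
528 - 431 = 97 minutes
= 1 hour and 37 minutes past 12:00 = 1:37

Final answer: 1:37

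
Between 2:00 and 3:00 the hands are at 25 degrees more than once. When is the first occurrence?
At t minutes past 2:00, the hour hand is at 30 x 2 + 0.5t degrees and the minute hand is at 6t degrees.
The smaller angle between them is 25 degrees when |30H - 5.5t| = 25 or |30H - 5.5t| = 335.
With H = 2, solve 30 x 2 - 5.5t = +/- target for each target:
  t = (30 x 2 - 25) / 5.5 = 6.36
  t = (30 x 2 + 25) / 5.5 = 15.45
  t = (30 x 2 - 335) / 5.5 = -50 (outside (0, 60))
  t = (30 x 2 + 335) / 5.5 = 71.82 (outside (0, 60))
Valid solutions in (0, 60): {6.36, 15.45} minutes.
The first occurrence is t = 6.36 minutes.
The hands form a 25-degree angle at 6.36 minutes past 2:00.

Final answer: 6.36 minutes past 2:00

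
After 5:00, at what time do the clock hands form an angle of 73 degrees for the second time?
At t minutes past 5:00, the hour hand is at 30 x 5 + 0.5t degrees and the minute hand is at 6t degrees.
The smaller angle between them is 73 degrees when |30H - 5.5t| = 73 or |30H - 5.5t| = 287.
With H = 5, solve 30 x 5 - 5.5t = +/- target for each target:
  t = (30 x 5 - 73) / 5.5 = 14
  t = (30 x 5 + 73) / 5.5 = 40.55
  t = (30 x 5 - 287) / 5.5 = -24.91 (outside (0, 60))
  t = (30 x 5 + 287) / 5.5 = 79.45 (outside (0, 60))
Valid solutions in (0, 60): {14, 40.55} minutes.
The second occurrence is t = 40.55 minutes.
The hands form a 73-degree angle at 40.55 minutes past 5:00.

Final answer: 40.55 minutes past 5:00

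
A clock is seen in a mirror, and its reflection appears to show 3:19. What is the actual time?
Reflection across the vertical (12-6) axis maps a hand at angle A degrees to (360 - A) degrees, which sends a reading of T minutes past 12:00 to (720 - T) minutes past 12:00.
Mirror reads 3:19 = 199 minutes past 12:00.
Actual time: (720 - 199) mod 720 = 521 minutes = 8:41.

Final answer: 8:41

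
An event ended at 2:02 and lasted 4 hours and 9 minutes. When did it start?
Starting time: 2:02 = 122 total minutes past 12:00
Subtracting: 4 hours and 9 minutes = 249 minutes
122 - 249 = -127 (negative, add 12 hours = 720) = 593 minutes
= 9 hours and 53 minutes past 12:00 = 9:53

Final answer: 9:53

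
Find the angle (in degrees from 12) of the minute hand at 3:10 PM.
The minute hand moves 6 degrees per minute.
At 3:10: 10 x 6 = 60 degrees

Final answer: 60 degrees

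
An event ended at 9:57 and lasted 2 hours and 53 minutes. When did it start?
Starting time: 9:57 = 597 total minutes past 12:00
Subtracting: 2 hours and 53 minutes = 173 minutes
597 - 173 = 424 minutes
= 7 hours and 4 minutes past 12:00 = 7:04

Final answer: 7:04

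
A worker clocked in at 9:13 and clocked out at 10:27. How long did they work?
From 9:13 to 10:27:
(10 x 60 + 27) - (9 x 60 + 13) = 627 - 553 = 74 minutes
= 1 hour and 14 minutes

Final answer: 1 hour and 14 minutes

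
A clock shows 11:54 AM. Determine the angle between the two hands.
Hour hand position: 11 x 30 + 54 x 0.5 = 357 degrees
Minute hand position: 54 x 6 = 324 degrees
Difference: |357 - 324| = 33 degrees
The angle between the hands is 33 degrees

Final answer: 33 degrees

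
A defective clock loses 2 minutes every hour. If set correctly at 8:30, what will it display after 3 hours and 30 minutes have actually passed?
For every 60 true minutes, the faulty clock advances 60 - 2 = 58 minutes.
True elapsed: 3 hours and 30 minutes = 210 minutes.
Faulty clock advances: 210 x 58/60 = 203 minutes (drift: 7 minutes behind).
Shown time: 8:30 + 203 minutes = 11:53.

Final answer: 11:53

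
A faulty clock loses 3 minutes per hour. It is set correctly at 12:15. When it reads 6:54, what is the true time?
For every 60 true minutes, the faulty clock advances 57 minutes, so 1 faulty-clock minute corresponds to 60/57 true minutes.
From 12:15 to 6:54 on the faulty dial is 399 minutes.
True elapsed: 399 x 60/57 = 420 minutes = 7 hours.
True time: 12:15 + 7 hours = 7:15.

Final answer: 7:15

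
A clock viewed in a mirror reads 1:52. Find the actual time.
Reflection across the vertical (12-6) axis maps a hand at angle A degrees to (360 - A) degrees, which sends a reading of T minutes past 12:00 to (720 - T) minutes past 12:00.
Mirror reads 1:52 = 112 minutes past 12:00.
Actual time: (720 - 112) mod 720 = 608 minutes = 10:08.

Final answer: 10:08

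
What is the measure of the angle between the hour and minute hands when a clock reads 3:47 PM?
Hour hand position: 3 x 30 + 47 x 0.5 = 113.5 degrees
Minute hand position: 47 x 6 = 282 degrees
Difference: |113.5 - 282| = 168.5 degrees
The angle between the hands is 168.5 degrees

Final answer: 168.5 degrees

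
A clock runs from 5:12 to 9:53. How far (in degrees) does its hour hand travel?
The hour hand moves 0.5 degrees per minute.
Time elapsed: 9:53 - 5:12 = 281 minutes
Angular displacement: 281 x 0.5 = 140.5 degrees

Final answer: 140.5 degrees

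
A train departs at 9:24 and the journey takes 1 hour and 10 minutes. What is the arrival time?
Starting time: 9:24
Adding 10 minutes to 24 minutes: 24 + 10 = 34 minutes
Adding 1 hour: 9 + 1 = 10
Final time: 10:34

Final answer: 10:34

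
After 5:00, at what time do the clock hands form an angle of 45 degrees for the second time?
At t minutes past 5:00, the hour hand is at 30 x 5 + 0.5t degrees and the minute hand is at 6t degrees.
The smaller angle between them is 45 degrees when |30H - 5.5t| = 45 or |30H - 5.5t| = 315.
With H = 5, solve 30 x 5 - 5.5t = +/- target for each target:
  t = (30 x 5 - 45) / 5.5 = 19.09
  t = (30 x 5 + 45) / 5.5 = 35.45
  t = (30 x 5 - 315) / 5.5 = -30 (outside (0, 60))
  t = (30 x 5 + 315) / 5.5 = 84.55 (outside (0, 60))
Valid solutions in (0, 60): {19.09, 35.45} minutes.
The second occurrence is t = 35.45 minutes.
The hands form a 45-degree angle at 35.45 minutes past 5:00.

Final answer: 35.45 minutes past 5:00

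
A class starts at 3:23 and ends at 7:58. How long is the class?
From 3:23 to 7:58:
(7 x 60 + 58) - (3 x 60 + 23) = 478 - 203 = 275 minutes
= 4 hours and 35 minutes

Final answer: 4 hours and 35 minutes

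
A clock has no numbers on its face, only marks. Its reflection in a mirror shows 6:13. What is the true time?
Reflection across the vertical (12-6) axis maps a hand at angle A degrees to (360 - A) degrees, which sends a reading of T minutes past 12:00 to (720 - T) minutes past 12:00.
Mirror reads 6:13 = 373 minutes past 12:00.
Actual time: (720 - 373) mod 720 = 347 minutes = 5:47.

Final answer: 5:47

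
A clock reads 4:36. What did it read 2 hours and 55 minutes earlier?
Starting time: 4:36 = 276 total minutes past 12:00
Subtracting: 2 hours and 55 minutes = 175 minutes
276 - 175 = 101 minutes
= 1 hour and 41 minutes past 12:00 = 1:41

Final answer: 1:41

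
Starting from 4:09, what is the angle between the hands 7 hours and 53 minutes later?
First find the time 7 hours and 53 minutes after 4:09.
Total minutes: 4 x 60 + 9 + 7 x 60 + 53 = 722.
722 mod 720 = 2 minutes = 12:02.
Now compute the angle at 12:02:
Hour hand: 0 x 30 + 2 x 0.5 = 1 degrees
Minute hand: 2 x 6 = 12 degrees
Difference: |1 - 12| = 11 degrees
The angle is 11 degrees

Final answer: 11 degrees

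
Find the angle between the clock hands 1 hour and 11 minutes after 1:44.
First find the time 1 hour and 11 minutes after 1:44.
Total minutes: 1 x 60 + 44 + 1 x 60 + 11 = 175.
175 mod 720 = 175 minutes = 2:55.
Now compute the angle at 2:55:
Hour hand: 2 x 30 + 55 x 0.5 = 87.5 degrees
Minute hand: 55 x 6 = 330 degrees
Difference: |87.5 - 330| = 242.5 degrees
Smaller angle: 360 - 242.5 = 117.5 degrees

Final answer: 117.5 degrees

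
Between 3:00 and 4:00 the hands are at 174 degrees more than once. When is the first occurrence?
At t minutes past 3:00, the hour hand is at 30 x 3 + 0.5t degrees and the minute hand is at 6t degrees.
The smaller angle between them is 174 degrees when |30H - 5.5t| = 174 or |30H - 5.5t| = 186.
With H = 3, solve 30 x 3 - 5.5t = +/- target for each target:
  t = (30 x 3 - 174) / 5.5 = -15.27 (outside (0, 60))
  t = (30 x 3 + 174) / 5.5 = 48
  t = (30 x 3 - 186) / 5.5 = -17.45 (outside (0, 60))
  t = (30 x 3 + 186) / 5.5 = 50.18
Valid solutions in (0, 60): {48, 50.18} minutes.
The first occurrence is t = 48 minutes.
The hands form a 174-degree angle at 48 minutes past 3:00.

Final answer: 48 minutes past 3:00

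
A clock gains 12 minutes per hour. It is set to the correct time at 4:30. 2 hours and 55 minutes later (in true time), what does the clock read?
For every 60 true minutes, the faulty clock advances 60 + 12 = 72 minutes.
True elapsed: 2 hours and 55 minutes = 175 minutes.
Faulty clock advances: 175 x 72/60 = 210 minutes (drift: 35 minutes ahead).
Shown time: 4:30 + 210 minutes = 8:00.

Final answer: 8:00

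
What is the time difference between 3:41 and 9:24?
From 3:41 to 9:24:
(9 x 60 + 24) - (3 x 60 + 41) = 564 - 221 = 343 minutes
= 5 hours and 43 minutes

Final answer: 5 hours and 43 minutes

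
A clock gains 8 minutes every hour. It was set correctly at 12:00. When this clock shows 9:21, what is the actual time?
For every 60 true minutes, the faulty clock advances 68 minutes, so 1 faulty-clock minute corresponds to 60/68 true minutes.
From 12:00 to 9:21 on the faulty dial is 561 minutes.
True elapsed: 561 x 60/68 = 495 minutes = 8 hours and 15 minutes.
True time: 12:00 + 8 hours and 15 minutes = 8:15.

Final answer: 8:15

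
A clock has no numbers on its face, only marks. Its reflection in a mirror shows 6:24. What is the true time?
Reflection across the vertical (12-6) axis maps a hand at angle A degrees to (360 - A) degrees, which sends a reading of T minutes past 12:00 to (720 - T) minutes past 12:00.
Mirror reads 6:24 = 384 minutes past 12:00.
Actual time: (720 - 384) mod 720 = 336 minutes = 5:36.

Final answer: 5:36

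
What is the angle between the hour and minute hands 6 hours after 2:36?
First find the time 6 hours after 2:36.
Total minutes: 2 x 60 + 36 + 6 x 60 + 0 = 516.
516 mod 720 = 516 minutes = 8:36.
Now compute the angle at 8:36:
Hour hand: 8 x 30 + 36 x 0.5 = 258 degrees
Minute hand: 36 x 6 = 216 degrees
Difference: |258 - 216| = 42 degrees
The angle is 42 degrees

Final answer: 42 degrees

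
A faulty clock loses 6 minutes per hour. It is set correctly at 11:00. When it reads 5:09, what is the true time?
For every 60 true minutes, the faulty clock advances 54 minutes, so 1 faulty-clock minute corresponds to 60/54 true minutes.
From 11:00 to 5:09 on the faulty dial is 369 minutes.
True elapsed: 369 x 60/54 = 410 minutes = 6 hours and 50 minutes.
True time: 11:00 + 6 hours and 50 minutes = 5:50.

Final answer: 5:50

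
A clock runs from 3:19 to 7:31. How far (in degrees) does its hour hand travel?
The hour hand moves 0.5 degrees per minute.
Time elapsed: 7:31 - 3:19 = 252 minutes
Angular displacement: 252 x 0.5 = 126 degrees

Final answer: 126 degrees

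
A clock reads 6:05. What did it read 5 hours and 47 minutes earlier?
Starting time: 6:05 = 365 total minutes past 12:00
Subtracting: 5 hours and 47 minutes = 347 minutes
365 - 347 = 18 minutes
= 18 minutes past 12:00 = 12:18

Final answer: 12:18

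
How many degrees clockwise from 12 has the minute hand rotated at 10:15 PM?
The minute hand moves 6 degrees per minute.
At 10:15: 15 x 6 = 90 degrees

Final answer: 90 degrees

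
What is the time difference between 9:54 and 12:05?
From 9:54 to 12:05:
(12 x 60 + 5) - (9 x 60 + 54) = 725 - 594 = 131 minutes
= 2 hours and 11 minutes

Final answer: 2 hours and 11 minutes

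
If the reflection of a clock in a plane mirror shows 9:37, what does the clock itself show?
Reflection across the vertical (12-6) axis maps a hand at angle A degrees to (360 - A) degrees, which sends a reading of T minutes past 12:00 to (720 - T) minutes past 12:00.
Mirror reads 9:37 = 577 minutes past 12:00.
Actual time: (720 - 577) mod 720 = 143 minutes = 2:23.

Final answer: 2:23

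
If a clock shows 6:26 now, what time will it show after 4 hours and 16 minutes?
Starting time: 6:26
Adding 16 minutes to 26 minutes: 26 + 16 = 42 minutes
Adding 4 hours: 6 + 4 = 10
Final time: 10:42

Final answer: 10:42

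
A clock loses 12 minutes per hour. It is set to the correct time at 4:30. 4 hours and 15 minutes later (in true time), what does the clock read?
For every 60 true minutes, the faulty clock advances 60 - 12 = 48 minutes.
True elapsed: 4 hours and 15 minutes = 255 minutes.
Faulty clock advances: 255 x 48/60 = 204 minutes (drift: 51 minutes behind).
Shown time: 4:30 + 204 minutes = 7:54.

Final answer: 7:54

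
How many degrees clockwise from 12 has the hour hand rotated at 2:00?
The hour hand moves 30 degrees per hour and 0.5 degrees per minute.
At 2:00: (2) x 30 + 0 x 0.5 = 60 + 0 = 60 degrees

Final answer: 60 degrees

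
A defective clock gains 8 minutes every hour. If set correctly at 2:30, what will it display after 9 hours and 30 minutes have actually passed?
For every 60 true minutes, the faulty clock advances 60 + 8 = 68 minutes.
True elapsed: 9 hours and 30 minutes = 570 minutes.
Faulty clock advances: 570 x 68/60 = 646 minutes (drift: 76 minutes ahead).
Shown time: 2:30 + 646 minutes = 1:16.

Final answer: 1:16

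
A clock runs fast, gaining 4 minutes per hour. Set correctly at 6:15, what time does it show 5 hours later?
For every 60 true minutes, the faulty clock advances 60 + 4 = 64 minutes.
True elapsed: 5 hours = 300 minutes.
Faulty clock advances: 300 x 64/60 = 320 minutes (drift: 20 minutes ahead).
Shown time: 6:15 + 320 minutes = 11:35.

Final answer: 11:35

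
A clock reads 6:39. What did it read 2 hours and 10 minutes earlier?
Starting time: 6:39 = 399 total minutes past 12:00
Subtracting: 2 hours and 10 minutes = 130 minutes
399 - 130 = 269 minutes
= 4 hours and 29 minutes past 12:00 = 4:29

Final answer: 4:29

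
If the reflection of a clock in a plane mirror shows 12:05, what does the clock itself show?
Reflection across the vertical (12-6) axis maps a hand at angle A degrees to (360 - A) degrees, which sends a reading of T minutes past 12:00 to (720 - T) minutes past 12:00.
Mirror reads 12:05 = 5 minutes past 12:00.
Actual time: (720 - 5) mod 720 = 715 minutes = 11:55.

Final answer: 11:55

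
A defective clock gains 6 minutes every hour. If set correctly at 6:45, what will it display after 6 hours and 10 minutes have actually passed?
For every 60 true minutes, the faulty clock advances 60 + 6 = 66 minutes.
True elapsed: 6 hours and 10 minutes = 370 minutes.
Faulty clock advances: 370 x 66/60 = 407 minutes (drift: 37 minutes ahead).
Shown time: 6:45 + 407 minutes = 1:32.

Final answer: 1:32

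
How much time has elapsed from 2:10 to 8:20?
From 2:10 to 8:20:
(8 x 60 + 20) - (2 x 60 + 10) = 500 - 130 = 370 minutes
= 6 hours and 10 minutes

Final answer: 6 hours and 10 minutes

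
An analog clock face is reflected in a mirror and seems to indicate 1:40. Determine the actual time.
Reflection across the vertical (12-6) axis maps a hand at angle A degrees to (360 - A) degrees, which sends a reading of T minutes past 12:00 to (720 - T) minutes past 12:00.
Mirror reads 1:40 = 100 minutes past 12:00.
Actual time: (720 - 100) mod 720 = 620 minutes = 10:20.

Final answer: 10:20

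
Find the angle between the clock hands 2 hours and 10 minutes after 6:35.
First find the time 2 hours and 10 minutes after 6:35.
Total minutes: 6 x 60 + 35 + 2 x 60 + 10 = 525.
525 mod 720 = 525 minutes = 8:45.
Now compute the angle at 8:45:
Hour hand: 8 x 30 + 45 x 0.5 = 262.5 degrees
Minute hand: 45 x 6 = 270 degrees
Difference: |262.5 - 270| = 7.5 degrees
The angle is 7.5 degrees

Final answer: 7.5 degrees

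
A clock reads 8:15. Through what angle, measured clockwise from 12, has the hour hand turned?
The hour hand moves 30 degrees per hour and 0.5 degrees per minute.
At 8:15: (8) x 30 + 15 x 0.5 = 240 + 7.5 = 247.5 degrees

Final answer: 247.5 degrees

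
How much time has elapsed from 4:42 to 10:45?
From 4:42 to 10:45:
(10 x 60 + 45) - (4 x 60 + 42) = 645 - 282 = 363 minutes
= 6 hours and 3 minutes

Final answer: 6 hours and 3 minutes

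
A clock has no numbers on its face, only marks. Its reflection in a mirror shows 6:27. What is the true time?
Reflection across the vertical (12-6) axis maps a hand at angle A degrees to (360 - A) degrees, which sends a reading of T minutes past 12:00 to (720 - T) minutes past 12:00.
Mirror reads 6:27 = 387 minutes past 12:00.
Actual time: (720 - 387) mod 720 = 333 minutes = 5:33.

Final answer: 5:33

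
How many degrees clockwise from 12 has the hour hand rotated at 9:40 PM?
The hour hand moves 30 degrees per hour and 0.5 degrees per minute.
At 9:40: (9) x 30 + 40 x 0.5 = 270 + 20 = 290 degrees

Final answer: 290 degrees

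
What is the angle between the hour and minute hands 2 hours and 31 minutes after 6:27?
First find the time 2 hours and 31 minutes after 6:27.
Total minutes: 6 x 60 + 27 + 2 x 60 + 31 = 538.
538 mod 720 = 538 minutes = 8:58.
Now compute the angle at 8:58:
Hour hand: 8 x 30 + 58 x 0.5 = 269 degrees
Minute hand: 58 x 6 = 348 degrees
Difference: |269 - 348| = 79 degrees
The angle is 79 degrees

Final answer: 79 degrees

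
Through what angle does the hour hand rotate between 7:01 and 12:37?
The hour hand moves 0.5 degrees per minute.
Time elapsed: 12:37 - 7:01 = 336 minutes
Angular displacement: 336 x 0.5 = 168 degrees

Final answer: 168 degrees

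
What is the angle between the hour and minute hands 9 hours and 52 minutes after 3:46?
First find the time 9 hours and 52 minutes after 3:46.
Total minutes: 3 x 60 + 46 + 9 x 60 + 52 = 818.
818 mod 720 = 98 minutes = 1:38.
Now compute the angle at 1:38:
Hour hand: 1 x 30 + 38 x 0.5 = 49 degrees
Minute hand: 38 x 6 = 228 degrees
Difference: |49 - 228| = 179 degrees
The angle is 179 degrees

Final answer: 179 degrees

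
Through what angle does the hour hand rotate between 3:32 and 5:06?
The hour hand moves 0.5 degrees per minute.
Time elapsed: 5:06 - 3:32 = 94 minutes
Angular displacement: 94 x 0.5 = 47 degrees

Final answer: 47 degrees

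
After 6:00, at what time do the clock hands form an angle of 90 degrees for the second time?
At t minutes past 6:00, the hour hand is at 30 x 6 + 0.5t degrees and the minute hand is at 6t degrees.
The smaller angle between them is 90 degrees when |30H - 5.5t| = 90 or |30H - 5.5t| = 270.
With H = 6, solve 30 x 6 - 5.5t = +/- target for each target:
  t = (30 x 6 - 90) / 5.5 = 16.36
  t = (30 x 6 + 90) / 5.5 = 49.09
  t = (30 x 6 - 270) / 5.5 = -16.36 (outside (0, 60))
  t = (30 x 6 + 270) / 5.5 = 81.82 (outside (0, 60))
Valid solutions in (0, 60): {16.36, 49.09} minutes.
The second occurrence is t = 49.09 minutes.
The hands form a 90-degree angle at 49.09 minutes past 6:00.

Final answer: 49.09 minutes past 6:00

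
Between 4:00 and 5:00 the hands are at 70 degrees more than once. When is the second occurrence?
At t minutes past 4:00, the hour hand is at 30 x 4 + 0.5t degrees and the minute hand is at 6t degrees.
The smaller angle between them is 70 degrees when |30H - 5.5t| = 70 or |30H - 5.5t| = 290.
With H = 4, solve 30 x 4 - 5.5t = +/- target for each target:
  t = (30 x 4 - 70) / 5.5 = 9.09
  t = (30 x 4 + 70) / 5.5 = 34.55
  t = (30 x 4 - 290) / 5.5 = -30.91 (outside (0, 60))
  t = (30 x 4 + 290) / 5.5 = 74.55 (outside (0, 60))
Valid solutions in (0, 60): {9.09, 34.55} minutes.
The second occurrence is t = 34.55 minutes.
The hands form a 70-degree angle at 34.55 minutes past 4:00.

Final answer: 34.55 minutes past 4:00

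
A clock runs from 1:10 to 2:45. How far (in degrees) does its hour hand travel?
The hour hand moves 0.5 degrees per minute.
Time elapsed: 2:45 - 1:10 = 95 minutes
Angular displacement: 95 x 0.5 = 47.5 degrees

Final answer: 47.5 degrees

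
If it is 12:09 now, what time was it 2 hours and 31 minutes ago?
Starting time: 12:09 = 9 total minutes past 12:00
Subtracting: 2 hours and 31 minutes = 151 minutes
9 - 151 = -142 (negative, add 12 hours = 720) = 578 minutes
= 9 hours and 38 minutes past 12:00 = 9:38

Final answer: 9:38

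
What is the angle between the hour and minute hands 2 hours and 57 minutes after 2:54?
First find the time 2 hours and 57 minutes after 2:54.
Total minutes: 2 x 60 + 54 + 2 x 60 + 57 = 351.
351 mod 720 = 351 minutes = 5:51.
Now compute the angle at 5:51:
Hour hand: 5 x 30 + 51 x 0.5 = 175.5 degrees
Minute hand: 51 x 6 = 306 degrees
Difference: |175.5 - 306| = 130.5 degrees
The angle is 130.5 degrees

Final answer: 130.5 degrees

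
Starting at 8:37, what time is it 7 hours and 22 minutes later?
Starting time: 8:37
Adding 22 minutes to 37 minutes: 37 + 22 = 59 minutes
Adding 7 hours: 8 + 7 = 15 - 12 = 3
Final time: 3:59

Final answer: 3:59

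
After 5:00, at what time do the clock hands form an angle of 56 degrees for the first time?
At t minutes past 5:00, the hour hand is at 30 x 5 + 0.5t degrees and the minute hand is at 6t degrees.
The smaller angle between them is 56 degrees when |30H - 5.5t| = 56 or |30H - 5.5t| = 304.
With H = 5, solve 30 x 5 - 5.5t = +/- target for each target:
  t = (30 x 5 - 56) / 5.5 = 17.09
  t = (30 x 5 + 56) / 5.5 = 37.45
  t = (30 x 5 - 304) / 5.5 = -28 (outside (0, 60))
  t = (30 x 5 + 304) / 5.5 = 82.55 (outside (0, 60))
Valid solutions in (0, 60): {17.09, 37.45} minutes.
The first occurrence is t = 17.09 minutes.
The hands form a 56-degree angle at 17.09 minutes past 5:00.

Final answer: 17.09 minutes past 5:00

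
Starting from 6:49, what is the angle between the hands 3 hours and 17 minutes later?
First find the time 3 hours and 17 minutes after 6:49.
Total minutes: 6 x 60 + 49 + 3 x 60 + 17 = 606.
606 mod 720 = 606 minutes = 10:06.
Now compute the angle at 10:06:
Hour hand: 10 x 30 + 6 x 0.5 = 303 degrees
Minute hand: 6 x 6 = 36 degrees
Difference: |303 - 36| = 267 degrees
Smaller angle: 360 - 267 = 93 degrees

Final answer: 93 degrees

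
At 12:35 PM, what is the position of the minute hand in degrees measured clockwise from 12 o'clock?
The minute hand moves 6 degrees per minute.
At 12:35: 35 x 6 = 210 degrees

Final answer: 210 degrees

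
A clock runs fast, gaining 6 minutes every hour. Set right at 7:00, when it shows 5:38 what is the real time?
For every 60 true minutes, the faulty clock advances 66 minutes, so 1 faulty-clock minute corresponds to 60/66 true minutes.
From 7:00 to 5:38 on the faulty dial is 638 minutes.
True elapsed: 638 x 60/66 = 580 minutes = 9 hours and 40 minutes.
True time: 7:00 + 9 hours and 40 minutes = 4:40.

Final answer: 4:40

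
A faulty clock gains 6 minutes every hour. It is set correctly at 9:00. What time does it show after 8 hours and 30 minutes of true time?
For every 60 true minutes, the faulty clock advances 60 + 6 = 66 minutes.
True elapsed: 8 hours and 30 minutes = 510 minutes.
Faulty clock advances: 510 x 66/60 = 561 minutes (drift: 51 minutes ahead).
Shown time: 9:00 + 561 minutes = 6:21.

Final answer: 6:21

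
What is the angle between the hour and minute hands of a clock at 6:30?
Hour hand position: 6 x 30 + 30 x 0.5 = 195 degrees
Minute hand position: 30 x 6 = 180 degrees
Difference: |195 - 180| = 15 degrees
The angle between the hands is 15 degrees

Final answer: 15 degrees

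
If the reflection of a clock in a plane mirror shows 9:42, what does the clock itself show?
Reflection across the vertical (12-6) axis maps a hand at angle A degrees to (360 - A) degrees, which sends a reading of T minutes past 12:00 to (720 - T) minutes past 12:00.
Mirror reads 9:42 = 582 minutes past 12:00.
Actual time: (720 - 582) mod 720 = 138 minutes = 2:18.

Final answer: 2:18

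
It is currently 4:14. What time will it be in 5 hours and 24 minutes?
Starting time: 4:14
Adding 24 minutes to 14 minutes: 14 + 24 = 38 minutes
Adding 5 hours: 4 + 5 = 9
Final time: 9:38

Final answer: 9:38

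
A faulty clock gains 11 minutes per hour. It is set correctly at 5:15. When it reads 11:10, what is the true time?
For every 60 true minutes, the faulty clock advances 71 minutes, so 1 faulty-clock minute corresponds to 60/71 true minutes.
From 5:15 to 11:10 on the faulty dial is 355 minutes.
True elapsed: 355 x 60/71 = 300 minutes = 5 hours.
True time: 5:15 + 5 hours = 10:15.

Final answer: 10:15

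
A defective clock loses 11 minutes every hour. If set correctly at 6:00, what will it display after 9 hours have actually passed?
For every 60 true minutes, the faulty clock advances 60 - 11 = 49 minutes.
True elapsed: 9 hours = 540 minutes.
Faulty clock advances: 540 x 49/60 = 441 minutes (drift: 99 minutes behind).
Shown time: 6:00 + 441 minutes = 1:21.

Final answer: 1:21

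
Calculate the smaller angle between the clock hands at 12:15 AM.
Hour hand position: 0 x 30 + 15 x 0.5 = 7.5 degrees
Minute hand position: 15 x 6 = 90 degrees
Difference: |7.5 - 90| = 82.5 degrees
The angle between the hands is 82.5 degrees

Final answer: 82.5 degrees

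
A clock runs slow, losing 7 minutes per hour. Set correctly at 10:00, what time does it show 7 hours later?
For every 60 true minutes, the faulty clock advances 60 - 7 = 53 minutes.
True elapsed: 7 hours = 420 minutes.
Faulty clock advances: 420 x 53/60 = 371 minutes (drift: 49 minutes behind).
Shown time: 10:00 + 371 minutes = 4:11.

Final answer: 4:11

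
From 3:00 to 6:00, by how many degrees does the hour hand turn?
The hour hand moves 0.5 degrees per minute.
Time elapsed: 6:00 - 3:00 = 180 minutes
Angular displacement: 180 x 0.5 = 90 degrees

Final answer: 90 degrees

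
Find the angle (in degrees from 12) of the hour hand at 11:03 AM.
The hour hand moves 30 degrees per hour and 0.5 degrees per minute.
At 11:03: (11) x 30 + 3 x 0.5 = 330 + 1.5 = 331.5 degrees

Final answer: 331.5 degrees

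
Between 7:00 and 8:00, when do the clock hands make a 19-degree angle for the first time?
At t minutes past 7:00, the hour hand is at 30 x 7 + 0.5t degrees and the minute hand is at 6t degrees.
The smaller angle between them is 19 degrees when |30H - 5.5t| = 19 or |30H - 5.5t| = 341.
With H = 7, solve 30 x 7 - 5.5t = +/- target for each target:
  t = (30 x 7 - 19) / 5.5 = 34.73
  t = (30 x 7 + 19) / 5.5 = 41.64
  t = (30 x 7 - 341) / 5.5 = -23.82 (outside (0, 60))
  t = (30 x 7 + 341) / 5.5 = 100.18 (outside (0, 60))
Valid solutions in (0, 60): {34.73, 41.64} minutes.
The first occurrence is t = 34.73 minutes.
The hands form a 19-degree angle at 34.73 minutes past 7:00.

Final answer: 34.73 minutes past 7:00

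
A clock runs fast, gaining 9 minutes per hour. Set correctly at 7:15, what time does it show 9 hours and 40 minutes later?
For every 60 true minutes, the faulty clock advances 60 + 9 = 69 minutes.
True elapsed: 9 hours and 40 minutes = 580 minutes.
Faulty clock advances: 580 x 69/60 = 667 minutes (drift: 87 minutes ahead).
Shown time: 7:15 + 667 minutes = 6:22.

Final answer: 6:22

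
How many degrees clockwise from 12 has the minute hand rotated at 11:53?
The minute hand moves 6 degrees per minute.
At 11:53: 53 x 6 = 318 degrees

Final answer: 318 degrees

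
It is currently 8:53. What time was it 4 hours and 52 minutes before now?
Starting time: 8:53 = 533 total minutes past 12:00
Subtracting: 4 hours and 52 minutes = 292 minutes
533 - 292 = 241 minutes
= 4 hours and 1 minute past 12:00 = 4:01

Final answer: 4:01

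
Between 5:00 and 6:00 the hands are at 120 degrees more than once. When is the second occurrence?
At t minutes past 5:00, the hour hand is at 30 x 5 + 0.5t degrees and the minute hand is at 6t degrees.
The smaller angle between them is 120 degrees when |30H - 5.5t| = 120 or |30H - 5.5t| = 240.
With H = 5, solve 30 x 5 - 5.5t = +/- target for each target:
  t = (30 x 5 - 120) / 5.5 = 5.45
  t = (30 x 5 + 120) / 5.5 = 49.09
  t = (30 x 5 - 240) / 5.5 = -16.36 (outside (0, 60))
  t = (30 x 5 + 240) / 5.5 = 70.91 (outside (0, 60))
Valid solutions in (0, 60): {5.45, 49.09} minutes.
The second occurrence is t = 49.09 minutes.
The hands form a 120-degree angle at 49.09 minutes past 5:00.

Final answer: 49.09 minutes past 5:00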